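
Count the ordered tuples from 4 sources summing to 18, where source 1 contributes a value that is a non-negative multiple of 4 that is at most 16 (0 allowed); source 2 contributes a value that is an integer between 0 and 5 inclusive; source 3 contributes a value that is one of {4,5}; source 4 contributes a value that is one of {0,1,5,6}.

14

The generating function for the choices is (1 + z^4 + z^8 + z^12 + z^16)·(1 + z + z^2 + z^3 + z^4 + z^5)·(z^4 + z^5)·(1 + z + z^5 + z^6); the count is [z^18].
(1 + z^4 + z^8 + z^12 + z^16) has coefficients 1,0,0,0,1,0,0,0,1,0,0,0,1,0,0,0,1 for degrees 0…16.
(1 + z + z^2 + z^3 + z^4 + z^5) has coefficients 1,1,1,1,1,1,0,0,0,0,0,0,0,0,0,0,0,0,0 for degrees 0…18.
Multiplying by (z^4 + z^5) gives running coefficients 0,0,0,0,1,2,2,2,2,2,1,0,0,0,0,0,0,0,0 for degrees 0…18.
Finally multiplying by (1 + z + z^5 + z^6), the product of all factors after the first has coefficients 0,0,0,0,1,3,4,4,4,5,6,5,4,4,4,3,1,0,0 for degrees 0…18.
[z^18] = 1·0 + 1·4 + 1·6 + 1·4 + 1·0 = 14.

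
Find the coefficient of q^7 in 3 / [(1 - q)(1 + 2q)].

-255

The denominator gives the recurrence a_n = −a_(n−1) + 2a_(n−2) for n ≥ 2; the numerator fixes a_0 = 3, a_1 = -3.
Iterating: 3, -3, 9, -15, 33, -63, 129, -255, so a_7 = -255.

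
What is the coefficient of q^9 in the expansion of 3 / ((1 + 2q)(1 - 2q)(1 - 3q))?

104445

Partial fractions give a closed form: a_n = (3/5)·(-2)^n + (-3)·2^n + (27/5)·3^n.
At n = 9: a_9 = 104445.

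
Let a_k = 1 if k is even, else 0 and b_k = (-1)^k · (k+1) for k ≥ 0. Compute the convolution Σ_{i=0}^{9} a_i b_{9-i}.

-30

Write out a_i and b_{9-i} for i = 0,…,9 and sum the products.
Σ = 1·(-10) + 0·9 + 1·(-8) + 0·7 + 1·(-6) + 0·5 + 1·(-4) + 0·3 + 1·(-2) + 0·1 = -30.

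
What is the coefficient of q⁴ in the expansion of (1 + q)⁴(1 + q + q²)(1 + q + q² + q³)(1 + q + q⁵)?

(1 + q)⁴ has coefficients 1,4,6,4,1 for degrees 0…4.
(1 + q + q²) has coefficients 1,1,1,0,0 for degrees 0…4.
Multiplying by (1 + q + q² + q³) gives running coefficients 1,2,3,3,2 for degrees 0…4.
Finally multiplying by (1 + q + q⁵), the product of all factors after the first has coefficients 1,3,5,6,5 for degrees 0…4.
[q⁴] = 1·5 + 4·6 + 6·5 + 4·3 + 1·1 = 72.

72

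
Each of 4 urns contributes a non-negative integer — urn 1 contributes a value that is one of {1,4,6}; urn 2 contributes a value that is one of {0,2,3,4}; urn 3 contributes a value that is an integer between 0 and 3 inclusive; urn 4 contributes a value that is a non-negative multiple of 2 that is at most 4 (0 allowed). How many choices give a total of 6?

11

The generating function for the choices is (q + q⁴ + q⁶)·(1 + q² + q³ + q⁴)·(1 + q + q² + q³)·(1 + q² + q⁴); the count is [q⁶].
(q + q⁴ + q⁶) has coefficients 0,1,0,0,1,0,1 for degrees 0…6.
(1 + q² + q³ + q⁴) has coefficients 1,0,1,1,1,0,0 for degrees 0…6.
Multiplying by (1 + q + q² + q³) gives running coefficients 1,1,2,3,3,3,2 for degrees 0…6.
Finally multiplying by (1 + q² + q⁴), the product of all factors after the first has coefficients 1,1,3,4,6,7,7 for degrees 0…6.
[q⁶] = 1·7 + 1·3 + 1·1 = 11.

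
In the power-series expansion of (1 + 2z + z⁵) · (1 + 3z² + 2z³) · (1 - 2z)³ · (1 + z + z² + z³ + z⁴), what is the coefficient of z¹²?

-16

(1 + 2z + z⁵) has coefficients 1,2,0,0,0,1 for degrees 0…5.
(1 + 3z² + 2z³) has coefficients 1,0,3,2,0,0,0,0,0,0,0,0,0 for degrees 0…12.
Multiplying by (1 - 2z)³ gives running coefficients 1,-6,15,-24,24,0,-16,0,0,0,0,0,0 for degrees 0…12.
Finally multiplying by (1 + z + z² + z³ + z⁴), the product of all factors after the first has coefficients 1,-5,10,-14,10,9,-1,-16,8,-16,-16,0,0 for degrees 0…12.
[z¹²] = 1·0 + 2·0 + 1·(-16) = -16.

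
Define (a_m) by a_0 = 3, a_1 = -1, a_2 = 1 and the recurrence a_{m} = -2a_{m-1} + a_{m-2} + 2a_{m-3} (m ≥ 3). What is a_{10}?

The ordinary generating function has denominator 1 + 2x - x^2 - 2x^3.
Iterating the recurrence: a_0,…,a_{10} = 3, -1, 1, 3, -7, 19, -39, 83, -167, 339, -679.

-679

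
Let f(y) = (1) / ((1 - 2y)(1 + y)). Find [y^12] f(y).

2731

The denominator gives the recurrence a_n = a_(n−1) + 2a_(n−2) for n ≥ 2; the numerator fixes a_0 = 1, a_1 = 1.
Iterating: 1, 1, 3, 5, 11, 21, 43, 85, 171, 341, 683, 1365, 2731, so a_12 = 2731.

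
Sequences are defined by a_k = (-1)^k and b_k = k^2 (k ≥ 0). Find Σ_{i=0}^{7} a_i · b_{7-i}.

This is [x^7] in the product of the two ordinary generating functions.
Σ = 1·49 − 1·36 + 1·25 − 1·16 + 1·9 − 1·4 + 1·1 − 1·0 = 28.

28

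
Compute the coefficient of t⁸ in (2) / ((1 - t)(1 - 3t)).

The denominator gives the recurrence a_n = 4a_(n−1) − 3a_(n−2) for n ≥ 3; the numerator fixes a_0 = 2, a_1 = 8, a_2 = 26.
Iterating: 2, 8, 26, 80, 242, 728, 2186, 6560, 19682, so a_8 = 19682.

19682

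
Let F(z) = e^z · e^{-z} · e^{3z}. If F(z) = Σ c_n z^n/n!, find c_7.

2187

The EGF product rule gives c_7 = Σ_{k_1+k_2+k_3=7} C(7; k_1,k_2,k_3) · ∏ g_i(k_i), where e^z gives (1)^k; e^{-z} gives (-1)^k; e^{3z} gives (3)^k.
g_1(k) for k = 0…7: 1, 1, 1, 1, 1, 1, 1, 1.
g_2(k) for k = 0…7: 1, -1, 1, -1, 1, -1, 1, -1.
g_3(k) for k = 0…7: 1, 3, 9, 27, 81, 243, 729, 2187.
First combine the last two factors: h(k) = Σ_j C(k,j)·g_2(j)·g_3(k−j) for k = 0…7: 1, 2, 4, 8, 16, 32, 64, 128.
c_7 = Σ_k C(7,k)·g_1(k)·h(7−k) = 1·1·128 + 7·1·64 + 21·1·32 + 35·1·16 + 35·1·8 + 21·1·4 + 7·1·2 + 1·1·1 = 128 + 448 + 672 + 560 + 280 + 84 + 14 + 1 = 2187.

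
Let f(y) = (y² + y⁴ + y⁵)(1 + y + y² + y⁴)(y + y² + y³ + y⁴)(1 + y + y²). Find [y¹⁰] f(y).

21

(y² + y⁴ + y⁵) has coefficients 0,0,1,0,1,1 for degrees 0…5.
(1 + y + y² + y⁴) has coefficients 1,1,1,0,1,0,0,0,0,0,0 for degrees 0…10.
Multiplying by (y + y² + y³ + y⁴) gives running coefficients 0,1,2,3,3,3,2,1,1,0,0 for degrees 0…10.
Finally multiplying by (1 + y + y²), the product of all factors after the first has coefficients 0,1,3,6,8,9,8,6,4,2,1 for degrees 0…10.
[y¹⁰] = 1·4 + 1·8 + 1·9 = 21.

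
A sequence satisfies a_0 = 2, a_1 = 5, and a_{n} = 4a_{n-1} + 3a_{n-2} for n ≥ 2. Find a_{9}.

1198613

The ordinary generating function has denominator 1 - 4y - 3y^2.
Iterating the recurrence: a_0,…,a_{9} = 2, 5, 26, 119, 554, 2573, 11954, 55535, 258002, 1198613.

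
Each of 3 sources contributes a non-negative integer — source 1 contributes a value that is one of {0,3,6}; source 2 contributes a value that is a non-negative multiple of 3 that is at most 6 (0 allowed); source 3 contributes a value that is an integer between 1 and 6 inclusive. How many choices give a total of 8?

The generating function for the choices is (1 + y³ + y⁶)·(1 + y³ + y⁶)·(y + y² + y³ + y⁴ + y⁵ + y⁶); the count is [y⁸].
(1 + y³ + y⁶) has coefficients 1,0,0,1,0,0,1 for degrees 0…6.
(1 + y³ + y⁶) has coefficients 1,0,0,1,0,0,1,0,0 for degrees 0…8.
Finally multiplying by (y + y² + y³ + y⁴ + y⁵ + y⁶), the product of all factors after the first has coefficients 0,1,1,1,2,2,2,2,2 for degrees 0…8.
[y⁸] = 1·2 + 1·2 + 1·1 = 5.

5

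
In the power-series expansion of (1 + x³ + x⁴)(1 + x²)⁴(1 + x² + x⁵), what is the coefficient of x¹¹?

(1 + x³ + x⁴) has coefficients 1,0,0,1,1 for degrees 0…4.
(1 + x²)⁴ has coefficients 1,0,4,0,6,0,4,0,1,0,0,0 for degrees 0…11.
Finally multiplying by (1 + x² + x⁵), the product of all factors after the first has coefficients 1,0,5,0,10,1,10,4,5,6,1,4 for degrees 0…11.
[x¹¹] = 1·4 + 1·5 + 1·4 = 13.

13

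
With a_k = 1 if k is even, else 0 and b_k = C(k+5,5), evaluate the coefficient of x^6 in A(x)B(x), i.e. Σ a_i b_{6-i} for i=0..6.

This is [x^6] in the product of the two ordinary generating functions.
Σ = 1·462 + 0·252 + 1·126 + 0·56 + 1·21 + 0·6 + 1·1 = 610.

610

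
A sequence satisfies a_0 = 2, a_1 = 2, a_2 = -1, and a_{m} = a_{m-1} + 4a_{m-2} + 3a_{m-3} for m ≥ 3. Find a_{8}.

1308

The ordinary generating function has denominator 1 - t - 4t^2 - 3t^3.
Iterating the recurrence: a_0,…,a_{8} = 2, 2, -1, 13, 15, 64, 163, 464, 1308.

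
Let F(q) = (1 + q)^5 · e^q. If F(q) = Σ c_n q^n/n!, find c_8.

The EGF product rule gives c_8 = Σ_{k_1+k_2=8} C(8; k_1,k_2) · ∏ g_i(k_i), where (1+q)^5 gives the falling factorial (5)_k; e^q gives (1)^k.
g_1(k) for k = 0…8: 1, 5, 20, 60, 120, 120, 0, 0, 0.
g_2(k) for k = 0…8: 1, 1, 1, 1, 1, 1, 1, 1, 1.
c_8 = Σ_k C(8,k)·g_1(k)·g_2(8−k) = 1·1·1 + 8·5·1 + 28·20·1 + 56·60·1 + 70·120·1 + 56·120·1 = 1 + 40 + 560 + 3360 + 8400 + 6720 = 19081.

19081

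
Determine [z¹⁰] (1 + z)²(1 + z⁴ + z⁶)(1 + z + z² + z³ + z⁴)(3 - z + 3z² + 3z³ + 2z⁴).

65

(1 + z)² has coefficients 1,2,1 for degrees 0…2.
(1 + z⁴ + z⁶) has coefficients 1,0,0,0,1,0,1,0,0,0,0 for degrees 0…10.
Multiplying by (1 + z + z² + z³ + z⁴) gives running coefficients 1,1,1,1,2,1,2,2,2,1,1 for degrees 0…10.
Finally multiplying by (3 - z + 3z² + 3z³ + 2z⁴), the product of all factors after the first has coefficients 3,2,5,8,13,9,16,15,17,15,18 for degrees 0…10.
[z¹⁰] = 1·18 + 2·15 + 1·17 = 65.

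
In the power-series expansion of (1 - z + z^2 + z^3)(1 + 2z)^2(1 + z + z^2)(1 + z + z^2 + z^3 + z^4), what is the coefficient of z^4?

25

(1 - z + z^2 + z^3) has coefficients 1,-1,1,1 for degrees 0…3.
(1 + 2z)^2 has coefficients 1,4,4,0,0 for degrees 0…4.
Multiplying by (1 + z + z^2) gives running coefficients 1,5,9,8,4 for degrees 0…4.
Finally multiplying by (1 + z + z^2 + z^3 + z^4), the product of all factors after the first has coefficients 1,6,15,23,27 for degrees 0…4.
[z^4] = 1·27 − 1·23 + 1·15 + 1·6 = 25.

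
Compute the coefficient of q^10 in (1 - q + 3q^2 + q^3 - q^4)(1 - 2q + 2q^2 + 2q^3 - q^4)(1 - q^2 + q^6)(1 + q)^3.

(1 - q + 3q^2 + q^3 - q^4) has coefficients 1,-1,3,1,-1 for degrees 0…4.
(1 - 2q + 2q^2 + 2q^3 - q^4) has coefficients 1,-2,2,2,-1,0,0,0,0,0,0 for degrees 0…10.
Multiplying by (1 - q^2 + q^6) gives running coefficients 1,-2,1,4,-3,-2,2,-2,2,2,-1 for degrees 0…10.
Finally multiplying by (1 + q)^3, the product of all factors after the first has coefficients 1,1,-2,2,10,2,-9,-5,0,4,9 for degrees 0…10.
[q^10] = 1·9 − 1·4 + 3·0 + 1·(-5) − 1·(-9) = 9.

9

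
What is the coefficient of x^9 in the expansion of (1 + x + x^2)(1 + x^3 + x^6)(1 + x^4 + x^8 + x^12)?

(1 + x + x^2) has coefficients 1,1,1 for degrees 0…2.
(1 + x^3 + x^6) has coefficients 1,0,0,1,0,0,1,0,0,0 for degrees 0…9.
Finally multiplying by (1 + x^4 + x^8 + x^12), the product of all factors after the first has coefficients 1,0,0,1,1,0,1,1,1,0 for degrees 0…9.
[x^9] = 1·0 + 1·1 + 1·1 = 2.

2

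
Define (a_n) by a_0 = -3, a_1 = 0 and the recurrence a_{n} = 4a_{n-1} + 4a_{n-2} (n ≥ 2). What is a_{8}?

The ordinary generating function has denominator 1 - 4q - 4q^2.
Iterating the recurrence: a_0,…,a_{8} = -3, 0, -12, -48, -240, -1152, -5568, -26880, -129792.

-129792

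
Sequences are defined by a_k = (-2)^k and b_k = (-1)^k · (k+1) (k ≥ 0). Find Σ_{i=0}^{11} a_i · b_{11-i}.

This is [x^11] in the product of the two ordinary generating functions.
Σ = 1·(-12) − 2·11 + 4·(-10) − 8·9 + 16·(-8) − 32·7 + 64·(-6) − 128·5 + 256·(-4) − 512·3 + 1024·(-2) − 2048·1 = -8178.

-8178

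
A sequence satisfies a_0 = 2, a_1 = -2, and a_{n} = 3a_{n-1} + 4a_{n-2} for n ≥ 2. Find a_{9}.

-2

The ordinary generating function has denominator 1 - 3z - 4z^2.
Iterating the recurrence: a_0,…,a_{9} = 2, -2, 2, -2, 2, -2, 2, -2, 2, -2.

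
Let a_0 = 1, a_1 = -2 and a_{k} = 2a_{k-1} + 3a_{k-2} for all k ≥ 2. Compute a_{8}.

-1639

The ordinary generating function has denominator 1 - 2t - 3t^2.
Iterating the recurrence: a_0,…,a_{8} = 1, -2, -1, -8, -19, -62, -181, -548, -1639.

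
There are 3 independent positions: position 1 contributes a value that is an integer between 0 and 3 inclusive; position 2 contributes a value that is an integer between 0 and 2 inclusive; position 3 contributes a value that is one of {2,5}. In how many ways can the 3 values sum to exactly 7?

The generating function for the choices is (1 + t + t² + t³)·(1 + t + t²)·(t² + t⁵); the count is [t⁷].
(1 + t + t² + t³) has coefficients 1,1,1,1 for degrees 0…3.
(1 + t + t²) has coefficients 1,1,1,0,0,0,0,0 for degrees 0…7.
Finally multiplying by (t² + t⁵), the product of all factors after the first has coefficients 0,0,1,1,1,1,1,1 for degrees 0…7.
[t⁷] = 1·1 + 1·1 + 1·1 + 1·1 = 4.

4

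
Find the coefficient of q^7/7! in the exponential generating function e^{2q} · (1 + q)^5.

The EGF product rule gives c_7 = Σ_{k_1+k_2=7} C(7; k_1,k_2) · ∏ g_i(k_i), where e^{2q} gives (2)^k; (1+q)^5 gives the falling factorial (5)_k.
g_1(k) for k = 0…7: 1, 2, 4, 8, 16, 32, 64, 128.
g_2(k) for k = 0…7: 1, 5, 20, 60, 120, 120, 0, 0.
c_7 = Σ_k C(7,k)·g_1(k)·g_2(7−k) = 21·4·120 + 35·8·120 + 35·16·60 + 21·32·20 + 7·64·5 + 1·128·1 = 10080 + 33600 + 33600 + 13440 + 2240 + 128 = 93088.

93088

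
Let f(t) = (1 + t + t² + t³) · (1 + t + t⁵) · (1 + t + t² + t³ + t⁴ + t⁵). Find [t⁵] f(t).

(1 + t + t² + t³) has coefficients 1,1,1,1 for degrees 0…3.
(1 + t + t⁵) has coefficients 1,1,0,0,0,1 for degrees 0…5.
Finally multiplying by (1 + t + t² + t³ + t⁴ + t⁵), the product of all factors after the first has coefficients 1,2,2,2,2,3 for degrees 0…5.
[t⁵] = 1·3 + 1·2 + 1·2 + 1·2 = 9.

9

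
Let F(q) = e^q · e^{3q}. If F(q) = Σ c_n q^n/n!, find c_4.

The EGF product rule gives c_4 = Σ_{k_1+k_2=4} C(4; k_1,k_2) · ∏ g_i(k_i), where e^q gives (1)^k; e^{3q} gives (3)^k.
g_1(k) for k = 0…4: 1, 1, 1, 1, 1.
g_2(k) for k = 0…4: 1, 3, 9, 27, 81.
c_4 = Σ_k C(4,k)·g_1(k)·g_2(4−k) = 1·1·81 + 4·1·27 + 6·1·9 + 4·1·3 + 1·1·1 = 81 + 108 + 54 + 12 + 1 = 256.

256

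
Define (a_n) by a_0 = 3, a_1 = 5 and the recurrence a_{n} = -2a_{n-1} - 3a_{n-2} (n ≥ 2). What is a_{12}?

The ordinary generating function has denominator 1 + 2t + 3t^2.
Iterating the recurrence: a_0,…,a_{12} = 3, 5, -19, 23, 11, -91, 149, -25, -397, 869, -547, -1513, 4667.

4667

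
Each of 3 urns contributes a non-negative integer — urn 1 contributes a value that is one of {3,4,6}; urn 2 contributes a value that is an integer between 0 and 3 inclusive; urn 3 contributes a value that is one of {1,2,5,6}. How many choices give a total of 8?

The generating function for the choices is (q^3 + q^4 + q^6)·(1 + q + q^2 + q^3)·(q + q^2 + q^5 + q^6); the count is [q^8].
(q^3 + q^4 + q^6) has coefficients 0,0,0,1,1,0,1 for degrees 0…6.
(1 + q + q^2 + q^3) has coefficients 1,1,1,1,0,0,0,0,0 for degrees 0…8.
Finally multiplying by (q + q^2 + q^5 + q^6), the product of all factors after the first has coefficients 0,1,2,2,2,2,2,2,2 for degrees 0…8.
[q^8] = 1·2 + 1·2 + 1·2 = 6.

6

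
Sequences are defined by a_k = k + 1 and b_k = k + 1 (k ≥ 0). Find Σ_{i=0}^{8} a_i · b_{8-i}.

165

Write out a_i and b_{8-i} for i = 0,…,8 and sum the products.
Σ = 1·9 + 2·8 + 3·7 + 4·6 + 5·5 + 6·4 + 7·3 + 8·2 + 9·1 = 165.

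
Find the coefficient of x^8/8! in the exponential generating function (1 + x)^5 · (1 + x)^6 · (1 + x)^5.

518918400

The EGF product rule gives c_8 = Σ_{k_1+k_2+k_3=8} C(8; k_1,k_2,k_3) · ∏ g_i(k_i), where (1+x)^5 gives the falling factorial (5)_k; (1+x)^6 gives the falling factorial (6)_k; (1+x)^5 gives the falling factorial (5)_k.
g_1(k) for k = 0…8: 1, 5, 20, 60, 120, 120, 0, 0, 0.
g_2(k) for k = 0…8: 1, 6, 30, 120, 360, 720, 720, 0, 0.
g_3(k) for k = 0…8: 1, 5, 20, 60, 120, 120, 0, 0, 0.
First combine the last two factors: h(k) = Σ_j C(k,j)·g_2(j)·g_3(k−j) for k = 0…8: 1, 11, 110, 990, 7920, 55440, 332640, 1663200, 6652800.
c_8 = Σ_k C(8,k)·g_1(k)·h(8−k) = 1·1·6652800 + 8·5·1663200 + 28·20·332640 + 56·60·55440 + 70·120·7920 + 56·120·990 = 6652800 + 66528000 + 186278400 + 186278400 + 66528000 + 6652800 = 518918400.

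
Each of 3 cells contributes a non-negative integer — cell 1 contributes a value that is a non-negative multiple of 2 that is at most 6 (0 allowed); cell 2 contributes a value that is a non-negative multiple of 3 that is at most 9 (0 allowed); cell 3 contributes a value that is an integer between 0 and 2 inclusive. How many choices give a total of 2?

The generating function for the choices is (1 + t² + t⁴ + t⁶)·(1 + t³ + t⁶ + t⁹)·(1 + t + t²); the count is [t²].
(1 + t² + t⁴ + t⁶) has coefficients 1,0,1 for degrees 0…2.
(1 + t³ + t⁶ + t⁹) has coefficients 1,0,0 for degrees 0…2.
Finally multiplying by (1 + t + t²), the product of all factors after the first has coefficients 1,1,1 for degrees 0…2.
[t²] = 1·1 + 1·1 = 2.

2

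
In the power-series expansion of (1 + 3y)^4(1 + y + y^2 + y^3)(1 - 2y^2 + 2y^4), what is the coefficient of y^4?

123

(1 + 3y)^4 has coefficients 1,12,54,108,81 for degrees 0…4.
(1 + y + y^2 + y^3) has coefficients 1,1,1,1,0 for degrees 0…4.
Finally multiplying by (1 - 2y^2 + 2y^4), the product of all factors after the first has coefficients 1,1,-1,-1,0 for degrees 0…4.
[y^4] = 1·0 + 12·(-1) + 54·(-1) + 108·1 + 81·1 = 123.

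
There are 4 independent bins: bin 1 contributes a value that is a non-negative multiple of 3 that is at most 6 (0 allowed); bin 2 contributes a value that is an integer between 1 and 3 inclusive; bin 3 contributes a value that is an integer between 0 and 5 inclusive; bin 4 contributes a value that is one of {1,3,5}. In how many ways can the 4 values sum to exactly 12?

16

The generating function for the choices is (1 + q^3 + q^6)·(q + q^2 + q^3)·(1 + q + q^2 + q^3 + q^4 + q^5)·(q + q^3 + q^5); the count is [q^12].
(1 + q^3 + q^6) has coefficients 1,0,0,1,0,0,1 for degrees 0…6.
(q + q^2 + q^3) has coefficients 0,1,1,1,0,0,0,0,0,0,0,0,0 for degrees 0…12.
Multiplying by (1 + q + q^2 + q^3 + q^4 + q^5) gives running coefficients 0,1,2,3,3,3,3,2,1,0,0,0,0 for degrees 0…12.
Finally multiplying by (q + q^3 + q^5), the product of all factors after the first has coefficients 0,0,1,2,4,5,7,8,8,7,5,4,2 for degrees 0…12.
[q^12] = 1·2 + 1·7 + 1·7 = 16.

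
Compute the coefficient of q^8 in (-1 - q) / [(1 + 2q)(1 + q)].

The denominator gives the recurrence a_n = −3a_(n−1) − 2a_(n−2) for n ≥ 3; the numerator fixes a_0 = -1, a_1 = 2, a_2 = -4.
Iterating: -1, 2, -4, 8, -16, 32, -64, 128, -256, so a_8 = -256.

-256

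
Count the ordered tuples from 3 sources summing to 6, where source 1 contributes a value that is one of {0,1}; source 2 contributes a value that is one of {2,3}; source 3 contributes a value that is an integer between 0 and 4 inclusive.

4

The generating function for the choices is (1 + q)·(q^2 + q^3)·(1 + q + q^2 + q^3 + q^4); the count is [q^6].
(1 + q) has coefficients 1,1 for degrees 0…1.
(q^2 + q^3) has coefficients 0,0,1,1,0,0,0 for degrees 0…6.
Finally multiplying by (1 + q + q^2 + q^3 + q^4), the product of all factors after the first has coefficients 0,0,1,2,2,2,2 for degrees 0…6.
[q^6] = 1·2 + 1·2 = 4.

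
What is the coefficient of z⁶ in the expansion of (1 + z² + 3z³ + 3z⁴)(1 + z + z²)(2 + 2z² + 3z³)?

32

(1 + z² + 3z³ + 3z⁴) has coefficients 1,0,1,3,3 for degrees 0…4.
(1 + z + z²) has coefficients 1,1,1,0,0,0,0 for degrees 0…6.
Finally multiplying by (2 + 2z² + 3z³), the product of all factors after the first has coefficients 2,2,4,5,5,3,0 for degrees 0…6.
[z⁶] = 1·0 + 1·5 + 3·5 + 3·4 = 32.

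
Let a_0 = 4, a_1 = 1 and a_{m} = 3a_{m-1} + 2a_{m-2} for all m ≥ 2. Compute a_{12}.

3279631

The ordinary generating function has denominator 1 - 3q - 2q^2.
Iterating the recurrence: a_0,…,a_{12} = 4, 1, 11, 35, 127, 451, 1607, 5723, 20383, 72595, 258551, 920843, 3279631.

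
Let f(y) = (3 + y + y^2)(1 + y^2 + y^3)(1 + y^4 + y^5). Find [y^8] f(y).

6

(3 + y + y^2) has coefficients 3,1,1 for degrees 0…2.
(1 + y^2 + y^3) has coefficients 1,0,1,1,0,0,0,0,0 for degrees 0…8.
Finally multiplying by (1 + y^4 + y^5), the product of all factors after the first has coefficients 1,0,1,1,1,1,1,2,1 for degrees 0…8.
[y^8] = 3·1 + 1·2 + 1·1 = 6.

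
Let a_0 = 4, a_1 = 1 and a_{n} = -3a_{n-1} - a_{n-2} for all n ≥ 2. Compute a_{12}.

-117212

The ordinary generating function has denominator 1 + 3x + x^2.
Iterating the recurrence: a_0,…,a_{12} = 4, 1, -7, 20, -53, 139, -364, 953, -2495, 6532, -17101, 44771, -117212.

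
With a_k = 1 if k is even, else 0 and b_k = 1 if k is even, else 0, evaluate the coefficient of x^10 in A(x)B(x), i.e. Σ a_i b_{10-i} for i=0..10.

6

Write out a_i and b_{10-i} for i = 0,…,10 and sum the products.
Σ = 1·1 + 0·0 + 1·1 + 0·0 + 1·1 + 0·0 + 1·1 + 0·0 + 1·1 + 0·0 + 1·1 = 6.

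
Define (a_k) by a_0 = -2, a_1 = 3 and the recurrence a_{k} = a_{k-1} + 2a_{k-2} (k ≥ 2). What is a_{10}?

339

The ordinary generating function has denominator 1 - t - 2t^2.
Iterating the recurrence: a_0,…,a_{10} = -2, 3, -1, 5, 3, 13, 19, 45, 83, 173, 339.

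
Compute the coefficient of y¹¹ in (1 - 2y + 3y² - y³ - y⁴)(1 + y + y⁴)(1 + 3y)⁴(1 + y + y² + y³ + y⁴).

-422

(1 - 2y + 3y² - y³ - y⁴) has coefficients 1,-2,3,-1,-1 for degrees 0…4.
(1 + y + y⁴) has coefficients 1,1,0,0,1,0,0,0,0,0,0,0 for degrees 0…11.
Multiplying by (1 + 3y)⁴ gives running coefficients 1,13,66,162,190,93,54,108,81,0,0,0 for degrees 0…11.
Finally multiplying by (1 + y + y² + y³ + y⁴), the product of all factors after the first has coefficients 1,14,80,242,432,524,565,607,526,336,243,189 for degrees 0…11.
[y¹¹] = 1·189 − 2·243 + 3·336 − 1·526 − 1·607 = -422.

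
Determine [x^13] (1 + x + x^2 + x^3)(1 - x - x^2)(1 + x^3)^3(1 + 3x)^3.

(1 + x + x^2 + x^3) has coefficients 1,1,1,1 for degrees 0…3.
(1 - x - x^2) has coefficients 1,-1,-1,0,0,0,0,0,0,0,0,0,0,0 for degrees 0…13.
Multiplying by (1 + x^3)^3 gives running coefficients 1,-1,-1,3,-3,-3,3,-3,-3,1,-1,-1,0,0 for degrees 0…13.
Finally multiplying by (1 + 3x)^3, the product of all factors after the first has coefficients 1,8,17,-6,-30,24,-24,-138,-30,-26,-154,-64,-9,-54 for degrees 0…13.
[x^13] = 1·(-54) + 1·(-9) + 1·(-64) + 1·(-154) = -281.

-281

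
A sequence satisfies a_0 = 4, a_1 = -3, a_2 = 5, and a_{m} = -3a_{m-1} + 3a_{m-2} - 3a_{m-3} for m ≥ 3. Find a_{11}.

The ordinary generating function has denominator 1 + 3q - 3q^2 + 3q^3.
Iterating the recurrence: a_0,…,a_{11} = 4, -3, 5, -36, 132, -519, 2061, -8136, 32148, -127035, 501957, -1983420.

-1983420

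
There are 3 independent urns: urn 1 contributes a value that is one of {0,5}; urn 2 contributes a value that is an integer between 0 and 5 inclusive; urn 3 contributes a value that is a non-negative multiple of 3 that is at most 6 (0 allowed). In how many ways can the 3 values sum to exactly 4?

2

The generating function for the choices is (1 + q⁵)·(1 + q + q² + q³ + q⁴ + q⁵)·(1 + q³ + q⁶); the count is [q⁴].
(1 + q⁵) has coefficients 1,0,0,0,0 for degrees 0…4.
(1 + q + q² + q³ + q⁴ + q⁵) has coefficients 1,1,1,1,1 for degrees 0…4.
Finally multiplying by (1 + q³ + q⁶), the product of all factors after the first has coefficients 1,1,1,2,2 for degrees 0…4.
[q⁴] = 1·2 = 2.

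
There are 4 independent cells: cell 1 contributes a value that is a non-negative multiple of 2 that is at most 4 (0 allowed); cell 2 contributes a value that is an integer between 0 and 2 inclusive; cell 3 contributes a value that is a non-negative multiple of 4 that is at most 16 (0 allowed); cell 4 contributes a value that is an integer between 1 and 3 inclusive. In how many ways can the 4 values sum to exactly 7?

The generating function for the choices is (1 + t² + t⁴)·(1 + t + t²)·(1 + t⁴ + t⁸ + t¹² + t¹⁶)·(t + t² + t³); the count is [t⁷].
(1 + t² + t⁴) has coefficients 1,0,1,0,1 for degrees 0…4.
(1 + t + t²) has coefficients 1,1,1,0,0,0,0,0 for degrees 0…7.
Multiplying by (1 + t⁴ + t⁸ + t¹² + t¹⁶) gives running coefficients 1,1,1,0,1,1,1,0 for degrees 0…7.
Finally multiplying by (t + t² + t³), the product of all factors after the first has coefficients 0,1,2,3,2,2,2,3 for degrees 0…7.
[t⁷] = 1·3 + 1·2 + 1·3 = 8.

8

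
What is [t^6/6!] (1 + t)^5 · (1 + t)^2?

The EGF product rule gives c_6 = Σ_{k_1+k_2=6} C(6; k_1,k_2) · ∏ g_i(k_i), where (1+t)^5 gives the falling factorial (5)_k; (1+t)^2 gives the falling factorial (2)_k.
g_1(k) for k = 0…6: 1, 5, 20, 60, 120, 120, 0.
g_2(k) for k = 0…6: 1, 2, 2, 0, 0, 0, 0.
c_6 = Σ_k C(6,k)·g_1(k)·g_2(6−k) = 15·120·2 + 6·120·2 = 3600 + 1440 = 5040.

5040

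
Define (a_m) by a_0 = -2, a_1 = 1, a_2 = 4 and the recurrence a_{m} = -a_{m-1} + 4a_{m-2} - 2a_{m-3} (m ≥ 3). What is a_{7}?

The ordinary generating function has denominator 1 + t - 4t^2 + 2t^3.
Iterating the recurrence: a_0,…,a_{7} = -2, 1, 4, 4, 10, -2, 34, -62.

-62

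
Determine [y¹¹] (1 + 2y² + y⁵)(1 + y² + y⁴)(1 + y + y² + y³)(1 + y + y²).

(1 + 2y² + y⁵) has coefficients 1,0,2,0,0,1 for degrees 0…5.
(1 + y² + y⁴) has coefficients 1,0,1,0,1,0,0,0,0,0,0,0 for degrees 0…11.
Multiplying by (1 + y + y² + y³) gives running coefficients 1,1,2,2,2,2,1,1,0,0,0,0 for degrees 0…11.
Finally multiplying by (1 + y + y²), the product of all factors after the first has coefficients 1,2,4,5,6,6,5,4,2,1,0,0 for degrees 0…11.
[y¹¹] = 1·0 + 2·1 + 1·5 = 7.

7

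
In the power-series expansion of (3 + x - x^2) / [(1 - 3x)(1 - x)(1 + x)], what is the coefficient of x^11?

The denominator gives the recurrence a_n = 3a_(n−1) + a_(n−2) − 3a_(n−3) for n ≥ 3; the numerator fixes a_0 = 3, a_1 = 10, a_2 = 32.
Iterating: 3, 10, 32, 97, 293, 880, 2642, 7927, 23783, 71350, 214052, 642157, so a_11 = 642157.

642157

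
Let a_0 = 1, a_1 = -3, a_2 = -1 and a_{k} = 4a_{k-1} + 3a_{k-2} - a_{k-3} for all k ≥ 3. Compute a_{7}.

The ordinary generating function has denominator 1 - 4y - 3y^2 + y^3.
Iterating the recurrence: a_0,…,a_{7} = 1, -3, -1, -14, -56, -265, -1214, -5595.

-5595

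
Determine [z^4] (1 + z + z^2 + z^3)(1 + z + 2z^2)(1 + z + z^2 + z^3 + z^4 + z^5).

(1 + z + z^2 + z^3) has coefficients 1,1,1,1 for degrees 0…3.
(1 + z + 2z^2) has coefficients 1,1,2,0,0 for degrees 0…4.
Finally multiplying by (1 + z + z^2 + z^3 + z^4 + z^5), the product of all factors after the first has coefficients 1,2,4,4,4 for degrees 0…4.
[z^4] = 1·4 + 1·4 + 1·4 + 1·2 = 14.

14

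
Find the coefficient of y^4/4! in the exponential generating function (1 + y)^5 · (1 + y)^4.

3024

The EGF product rule gives c_4 = Σ_{k_1+k_2=4} C(4; k_1,k_2) · ∏ g_i(k_i), where (1+y)^5 gives the falling factorial (5)_k; (1+y)^4 gives the falling factorial (4)_k.
g_1(k) for k = 0…4: 1, 5, 20, 60, 120.
g_2(k) for k = 0…4: 1, 4, 12, 24, 24.
c_4 = Σ_k C(4,k)·g_1(k)·g_2(4−k) = 1·1·24 + 4·5·24 + 6·20·12 + 4·60·4 + 1·120·1 = 24 + 480 + 1440 + 960 + 120 = 3024.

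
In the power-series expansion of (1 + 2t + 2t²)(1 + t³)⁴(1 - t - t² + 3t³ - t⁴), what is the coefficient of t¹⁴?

(1 + 2t + 2t²) has coefficients 1,2,2 for degrees 0…2.
(1 + t³)⁴ has coefficients 1,0,0,4,0,0,6,0,0,4,0,0,1,0,0 for degrees 0…14.
Finally multiplying by (1 - t - t² + 3t³ - t⁴), the product of all factors after the first has coefficients 1,-1,-1,7,-5,-4,18,-10,-6,22,-10,-4,13,-5,-1 for degrees 0…14.
[t¹⁴] = 1·(-1) + 2·(-5) + 2·13 = 15.

15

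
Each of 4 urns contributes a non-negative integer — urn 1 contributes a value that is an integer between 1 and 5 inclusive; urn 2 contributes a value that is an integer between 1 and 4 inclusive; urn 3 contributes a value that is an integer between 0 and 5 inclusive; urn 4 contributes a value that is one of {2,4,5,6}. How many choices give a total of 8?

24

The generating function for the choices is (z + z^2 + z^3 + z^4 + z^5)·(z + z^2 + z^3 + z^4)·(1 + z + z^2 + z^3 + z^4 + z^5)·(z^2 + z^4 + z^5 + z^6); the count is [z^8].
(z + z^2 + z^3 + z^4 + z^5) has coefficients 0,1,1,1,1,1 for degrees 0…5.
(z + z^2 + z^3 + z^4) has coefficients 0,1,1,1,1,0,0,0,0 for degrees 0…8.
Multiplying by (1 + z + z^2 + z^3 + z^4 + z^5) gives running coefficients 0,1,2,3,4,4,4,3,2 for degrees 0…8.
Finally multiplying by (z^2 + z^4 + z^5 + z^6), the product of all factors after the first has coefficients 0,0,0,1,2,4,7,10,13 for degrees 0…8.
[z^8] = 1·10 + 1·7 + 1·4 + 1·2 + 1·1 = 24.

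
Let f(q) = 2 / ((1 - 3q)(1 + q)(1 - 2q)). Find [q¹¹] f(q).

791700

Partial fractions give a closed form: a_n = (9/2)·3^n + (1/6)·(-1)^n + (-8/3)·2^n.
At n = 11: a_11 = 791700.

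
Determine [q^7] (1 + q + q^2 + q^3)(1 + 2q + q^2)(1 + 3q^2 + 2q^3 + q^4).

13

(1 + q + q^2 + q^3) has coefficients 1,1,1,1 for degrees 0…3.
(1 + 2q + q^2) has coefficients 1,2,1,0,0,0,0,0 for degrees 0…7.
Finally multiplying by (1 + 3q^2 + 2q^3 + q^4), the product of all factors after the first has coefficients 1,2,4,8,8,4,1,0 for degrees 0…7.
[q^7] = 1·0 + 1·1 + 1·4 + 1·8 = 13.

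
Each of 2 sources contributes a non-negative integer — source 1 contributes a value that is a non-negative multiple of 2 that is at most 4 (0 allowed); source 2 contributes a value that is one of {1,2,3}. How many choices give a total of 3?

2

The generating function for the choices is (1 + z² + z⁴)·(z + z² + z³); the count is [z³].
(1 + z² + z⁴) has coefficients 1,0,1,0 for degrees 0…3.
(z + z² + z³) has coefficients 0,1,1,1 for degrees 0…3.
[z³] = 1·1 + 1·1 = 2.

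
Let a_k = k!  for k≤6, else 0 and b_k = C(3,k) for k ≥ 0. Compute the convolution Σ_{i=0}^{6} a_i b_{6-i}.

1158

The convolution is the t^6 coefficient of A(t)B(t).
Σ = 1·0 + 1·0 + 2·0 + 6·1 + 24·3 + 120·3 + 720·1 = 1158.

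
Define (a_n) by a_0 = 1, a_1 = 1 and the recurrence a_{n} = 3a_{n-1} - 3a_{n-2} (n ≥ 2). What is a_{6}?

-27

The ordinary generating function has denominator 1 - 3q + 3q^2.
Iterating the recurrence: a_0,…,a_{6} = 1, 1, 0, -3, -9, -18, -27.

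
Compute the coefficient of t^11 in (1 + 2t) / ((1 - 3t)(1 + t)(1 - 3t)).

2623990

The denominator gives the recurrence a_n = 5a_(n−1) − 3a_(n−2) − 9a_(n−3) for n ≥ 3; the numerator fixes a_0 = 1, a_1 = 7, a_2 = 32.
Iterating: 1, 7, 32, 130, 491, 1777, 6242, 21460, 72581, 242347, 800852, 2623990, so a_11 = 2623990.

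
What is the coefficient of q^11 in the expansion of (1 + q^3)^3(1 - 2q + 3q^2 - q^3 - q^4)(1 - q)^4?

(1 + q^3)^3 has coefficients 1,0,0,3,0,0,3,0,0,1 for degrees 0…9.
(1 - 2q + 3q^2 - q^3 - q^4) has coefficients 1,-2,3,-1,-1,0,0,0,0,0,0,0 for degrees 0…11.
Finally multiplying by (1 - q)^4, the product of all factors after the first has coefficients 1,-6,17,-29,30,-16,1,3,-1,0,0,0 for degrees 0…11.
[q^11] = 1·0 + 3·(-1) + 3·(-16) + 1·17 = -34.

-34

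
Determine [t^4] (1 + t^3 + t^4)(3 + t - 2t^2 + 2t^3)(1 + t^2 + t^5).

2

(1 + t^3 + t^4) has coefficients 1,0,0,1,1 for degrees 0…4.
(3 + t - 2t^2 + 2t^3) has coefficients 3,1,-2,2,0 for degrees 0…4.
Finally multiplying by (1 + t^2 + t^5), the product of all factors after the first has coefficients 3,1,1,3,-2 for degrees 0…4.
[t^4] = 1·(-2) + 1·1 + 1·3 = 2.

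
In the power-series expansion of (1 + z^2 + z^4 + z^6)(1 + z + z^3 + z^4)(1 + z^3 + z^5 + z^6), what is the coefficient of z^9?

(1 + z^2 + z^4 + z^6) has coefficients 1,0,1,0,1,0,1 for degrees 0…6.
(1 + z + z^3 + z^4) has coefficients 1,1,0,1,1,0,0,0,0,0 for degrees 0…9.
Finally multiplying by (1 + z^3 + z^5 + z^6), the product of all factors after the first has coefficients 1,1,0,2,2,1,3,2,1,2 for degrees 0…9.
[z^9] = 1·2 + 1·2 + 1·1 + 1·2 = 7.

7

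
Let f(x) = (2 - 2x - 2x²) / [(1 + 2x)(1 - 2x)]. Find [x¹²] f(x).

6144

The denominator gives the recurrence a_n = 4a_(n−2) for n ≥ 3; the numerator fixes a_0 = 2, a_1 = -2, a_2 = 6.
Iterating: 2, -2, 6, -8, 24, -32, 96, -128, 384, -512, 1536, -2048, 6144, so a_12 = 6144.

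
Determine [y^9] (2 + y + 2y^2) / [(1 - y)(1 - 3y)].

75449

The denominator gives the recurrence a_n = 4a_(n−1) − 3a_(n−2) for n ≥ 3; the numerator fixes a_0 = 2, a_1 = 9, a_2 = 32.
Iterating: 2, 9, 32, 101, 308, 929, 2792, 8381, 25148, 75449, so a_9 = 75449.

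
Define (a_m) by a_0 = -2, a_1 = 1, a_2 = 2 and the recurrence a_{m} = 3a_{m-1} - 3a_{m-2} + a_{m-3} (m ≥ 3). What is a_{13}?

-119

The ordinary generating function has denominator 1 - 3t + 3t^2 - t^3.
Iterating the recurrence: a_0,…,a_{13} = -2, 1, 2, 1, -2, -7, -14, -23, -34, -47, -62, -79, -98, -119.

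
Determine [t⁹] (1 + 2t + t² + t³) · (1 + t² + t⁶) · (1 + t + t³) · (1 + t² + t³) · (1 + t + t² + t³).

(1 + 2t + t² + t³) has coefficients 1,2,1,1 for degrees 0…3.
(1 + t² + t⁶) has coefficients 1,0,1,0,0,0,1,0,0,0 for degrees 0…9.
Multiplying by (1 + t + t³) gives running coefficients 1,1,1,2,0,1,1,1,0,1 for degrees 0…9.
Multiplying by (1 + t² + t³) gives running coefficients 1,1,2,4,2,4,3,2,2,3 for degrees 0…9.
Finally multiplying by (1 + t + t² + t³), the product of all factors after the first has coefficients 1,2,4,8,9,12,13,11,11,10 for degrees 0…9.
[t⁹] = 1·10 + 2·11 + 1·11 + 1·13 = 56.

56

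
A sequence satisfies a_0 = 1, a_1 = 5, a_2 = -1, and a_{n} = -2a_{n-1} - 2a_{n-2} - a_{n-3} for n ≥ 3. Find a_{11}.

-11

The ordinary generating function has denominator 1 + 2y + 2y^2 + y^3.
Iterating the recurrence: a_0,…,a_{11} = 1, 5, -1, -9, 15, -11, 1, 5, -1, -9, 15, -11.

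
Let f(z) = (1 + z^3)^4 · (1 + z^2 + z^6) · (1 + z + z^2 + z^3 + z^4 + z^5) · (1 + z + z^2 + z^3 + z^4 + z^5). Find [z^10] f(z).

(1 + z^3)^4 has coefficients 1,0,0,4,0,0,6,0,0,4,0 for degrees 0…10.
(1 + z^2 + z^6) has coefficients 1,0,1,0,0,0,1,0,0,0,0 for degrees 0…10.
Multiplying by (1 + z + z^2 + z^3 + z^4 + z^5) gives running coefficients 1,1,2,2,2,2,2,2,1,1,1 for degrees 0…10.
Finally multiplying by (1 + z + z^2 + z^3 + z^4 + z^5), the product of all factors after the first has coefficients 1,2,4,6,8,10,11,12,11,10,9 for degrees 0…10.
[z^10] = 1·9 + 4·12 + 6·8 + 4·2 = 113.

113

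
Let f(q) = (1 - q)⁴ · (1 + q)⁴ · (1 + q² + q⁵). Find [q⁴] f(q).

(1 - q)⁴ has coefficients 1,-4,6,-4,1 for degrees 0…4.
(1 + q)⁴ has coefficients 1,4,6,4,1 for degrees 0…4.
Finally multiplying by (1 + q² + q⁵), the product of all factors after the first has coefficients 1,4,7,8,7 for degrees 0…4.
[q⁴] = 1·7 − 4·8 + 6·7 − 4·4 + 1·1 = 2.

2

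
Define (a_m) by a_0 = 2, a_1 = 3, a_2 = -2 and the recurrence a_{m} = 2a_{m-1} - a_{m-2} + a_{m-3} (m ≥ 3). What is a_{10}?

-137

The ordinary generating function has denominator 1 - 2y + y^2 - y^3.
Iterating the recurrence: a_0,…,a_{10} = 2, 3, -2, -5, -5, -7, -14, -26, -45, -78, -137.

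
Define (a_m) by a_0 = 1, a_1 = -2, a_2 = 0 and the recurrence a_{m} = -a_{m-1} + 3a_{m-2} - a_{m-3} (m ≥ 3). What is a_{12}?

The ordinary generating function has denominator 1 + z - 3z^2 + z^3.
Iterating the recurrence: a_0,…,a_{12} = 1, -2, 0, -7, 9, -30, 64, -163, 385, -938, 2256, -5455, 13161.

13161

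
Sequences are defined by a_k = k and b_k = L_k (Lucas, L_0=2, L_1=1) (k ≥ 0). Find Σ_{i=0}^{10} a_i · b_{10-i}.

507

Write out a_i and b_{10-i} for i = 0,…,10 and sum the products.
Σ = 0·123 + 1·76 + 2·47 + 3·29 + 4·18 + 5·11 + 6·7 + 7·4 + 8·3 + 9·1 + 10·2 = 507.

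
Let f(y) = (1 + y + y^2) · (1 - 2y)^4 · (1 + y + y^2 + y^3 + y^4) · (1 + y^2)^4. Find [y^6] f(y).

(1 + y + y^2) has coefficients 1,1,1 for degrees 0…2.
(1 - 2y)^4 has coefficients 1,-8,24,-32,16,0,0 for degrees 0…6.
Multiplying by (1 + y + y^2 + y^3 + y^4) gives running coefficients 1,-7,17,-15,1,0,8 for degrees 0…6.
Finally multiplying by (1 + y^2)^4, the product of all factors after the first has coefficients 1,-7,21,-43,75,-102,118 for degrees 0…6.
[y^6] = 1·118 + 1·(-102) + 1·75 = 91.

91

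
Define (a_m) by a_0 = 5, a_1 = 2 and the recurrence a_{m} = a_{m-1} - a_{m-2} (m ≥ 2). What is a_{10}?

-2

The ordinary generating function has denominator 1 - y + y^2.
Iterating the recurrence: a_0,…,a_{10} = 5, 2, -3, -5, -2, 3, 5, 2, -3, -5, -2.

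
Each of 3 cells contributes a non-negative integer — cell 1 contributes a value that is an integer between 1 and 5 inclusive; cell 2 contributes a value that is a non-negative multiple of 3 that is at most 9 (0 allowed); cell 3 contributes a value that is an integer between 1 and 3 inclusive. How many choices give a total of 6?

5

The generating function for the choices is (x + x² + x³ + x⁴ + x⁵)·(1 + x³ + x⁶ + x⁹)·(x + x² + x³); the count is [x⁶].
(x + x² + x³ + x⁴ + x⁵) has coefficients 0,1,1,1,1,1 for degrees 0…5.
(1 + x³ + x⁶ + x⁹) has coefficients 1,0,0,1,0,0,1 for degrees 0…6.
Finally multiplying by (x + x² + x³), the product of all factors after the first has coefficients 0,1,1,1,1,1,1 for degrees 0…6.
[x⁶] = 1·1 + 1·1 + 1·1 + 1·1 + 1·1 = 5.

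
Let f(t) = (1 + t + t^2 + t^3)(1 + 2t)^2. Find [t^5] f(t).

(1 + t + t^2 + t^3) has coefficients 1,1,1,1 for degrees 0…3.
(1 + 2t)^2 has coefficients 1,4,4,0,0,0 for degrees 0…5.
[t^5] = 1·0 + 1·0 + 1·0 + 1·4 = 4.

4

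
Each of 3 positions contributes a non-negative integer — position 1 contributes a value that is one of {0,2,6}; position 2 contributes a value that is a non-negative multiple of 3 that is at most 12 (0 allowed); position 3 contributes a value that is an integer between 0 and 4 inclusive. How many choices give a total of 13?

5

The generating function for the choices is (1 + z² + z⁶)·(1 + z³ + z⁶ + z⁹ + z¹²)·(1 + z + z² + z³ + z⁴); the count is [z¹³].
(1 + z² + z⁶) has coefficients 1,0,1,0,0,0,1 for degrees 0…6.
(1 + z³ + z⁶ + z⁹ + z¹²) has coefficients 1,0,0,1,0,0,1,0,0,1,0,0,1,0 for degrees 0…13.
Finally multiplying by (1 + z + z² + z³ + z⁴), the product of all factors after the first has coefficients 1,1,1,2,2,1,2,2,1,2,2,1,2,2 for degrees 0…13.
[z¹³] = 1·2 + 1·1 + 1·2 = 5.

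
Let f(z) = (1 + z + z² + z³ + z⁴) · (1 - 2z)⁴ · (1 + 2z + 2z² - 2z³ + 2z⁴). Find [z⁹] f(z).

-16

(1 + z + z² + z³ + z⁴) has coefficients 1,1,1,1,1 for degrees 0…4.
(1 - 2z)⁴ has coefficients 1,-8,24,-32,16,0,0,0,0,0 for degrees 0…9.
Finally multiplying by (1 + 2z + 2z² - 2z³ + 2z⁴), the product of all factors after the first has coefficients 1,-6,10,-2,18,-96,144,-96,32,0 for degrees 0…9.
[z⁹] = 1·0 + 1·32 + 1·(-96) + 1·144 + 1·(-96) = -16.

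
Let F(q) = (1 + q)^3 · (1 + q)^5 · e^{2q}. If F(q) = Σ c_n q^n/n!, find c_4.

5984

The EGF product rule gives c_4 = Σ_{k_1+k_2+k_3=4} C(4; k_1,k_2,k_3) · ∏ g_i(k_i), where (1+q)^3 gives the falling factorial (3)_k; (1+q)^5 gives the falling factorial (5)_k; e^{2q} gives (2)^k.
g_1(k) for k = 0…4: 1, 3, 6, 6, 0.
g_2(k) for k = 0…4: 1, 5, 20, 60, 120.
g_3(k) for k = 0…4: 1, 2, 4, 8, 16.
First combine the last two factors: h(k) = Σ_j C(k,j)·g_2(j)·g_3(k−j) for k = 0…4: 1, 7, 44, 248, 1256.
c_4 = Σ_k C(4,k)·g_1(k)·h(4−k) = 1·1·1256 + 4·3·248 + 6·6·44 + 4·6·7 = 1256 + 2976 + 1584 + 168 = 5984.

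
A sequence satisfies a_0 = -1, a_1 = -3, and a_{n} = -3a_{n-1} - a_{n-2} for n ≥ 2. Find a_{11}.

The ordinary generating function has denominator 1 + 3q + q^2.
Iterating the recurrence: a_0,…,a_{11} = -1, -3, 10, -27, 71, -186, 487, -1275, 3338, -8739, 22879, -59898.

-59898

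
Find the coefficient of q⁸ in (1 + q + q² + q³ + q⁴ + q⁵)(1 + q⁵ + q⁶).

(1 + q + q² + q³ + q⁴ + q⁵) has coefficients 1,1,1,1,1,1 for degrees 0…5.
(1 + q⁵ + q⁶) has coefficients 1,0,0,0,0,1,1,0,0 for degrees 0…8.
[q⁸] = 1·0 + 1·0 + 1·1 + 1·1 + 1·0 + 1·0 = 2.

2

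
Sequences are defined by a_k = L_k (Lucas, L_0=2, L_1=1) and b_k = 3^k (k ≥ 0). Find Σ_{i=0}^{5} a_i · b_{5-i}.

716

The convolution is the x^5 coefficient of A(x)B(x).
Σ = 2·243 + 1·81 + 3·27 + 4·9 + 7·3 + 11·1 = 716.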